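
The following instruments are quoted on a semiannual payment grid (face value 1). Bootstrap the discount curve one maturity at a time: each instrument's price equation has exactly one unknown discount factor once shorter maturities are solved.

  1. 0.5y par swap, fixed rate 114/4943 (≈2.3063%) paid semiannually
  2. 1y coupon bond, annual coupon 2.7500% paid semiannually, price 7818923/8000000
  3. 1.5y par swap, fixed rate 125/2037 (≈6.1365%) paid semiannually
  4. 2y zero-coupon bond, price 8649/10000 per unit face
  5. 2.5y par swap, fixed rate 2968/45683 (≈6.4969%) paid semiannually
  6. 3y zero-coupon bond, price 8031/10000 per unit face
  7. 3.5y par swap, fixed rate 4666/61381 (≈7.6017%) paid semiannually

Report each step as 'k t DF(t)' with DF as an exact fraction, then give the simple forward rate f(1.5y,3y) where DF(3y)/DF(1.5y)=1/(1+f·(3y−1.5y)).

step 1 [0.5y] swap r/2=57/4943: DF=(1 − 57/4943·(0))/(1+57/4943) = 4943/5000 ≈ 0.988600
step 2 [1y] bond c/2=11/800: DF=(7818923/8000000 − 11/800·(0.988600))/(1+11/800) = 9507/10000 ≈ 0.950700
step 3 [1.5y] swap r/2=125/4074: DF=(1 − 125/4074·(0.988600+0.950700))/(1+125/4074) = 73/80 ≈ 0.912500
step 4 [2y] zero: DF = P = 8649/10000 ≈ 0.864900
step 5 [2.5y] swap r/2=1484/45683: DF=(1 − 1484/45683·(0.988600+0.950700+0.912500+0.864900))/(1+1484/45683) = 2129/2500 ≈ 0.851600
step 6 [3y] zero: DF = P = 8031/10000 ≈ 0.803100
step 7 [3.5y] swap r/2=2333/61381: DF=(1 − 2333/61381·(0.988600+0.950700+0.912500+0.864900+0.851600+0.803100))/(1+2333/61381) = 7667/10000 ≈ 0.766700

1 1/2 4943/5000
2 1 9507/10000
3 3/2 73/80
4 2 8649/10000
5 5/2 2129/2500
6 3 8031/10000
7 7/2 7667/10000
f(1.5y,3y) = ((73/80)/(8031/10000) − 1)/(3/2) = 2188/24093 ≈ 9.0815%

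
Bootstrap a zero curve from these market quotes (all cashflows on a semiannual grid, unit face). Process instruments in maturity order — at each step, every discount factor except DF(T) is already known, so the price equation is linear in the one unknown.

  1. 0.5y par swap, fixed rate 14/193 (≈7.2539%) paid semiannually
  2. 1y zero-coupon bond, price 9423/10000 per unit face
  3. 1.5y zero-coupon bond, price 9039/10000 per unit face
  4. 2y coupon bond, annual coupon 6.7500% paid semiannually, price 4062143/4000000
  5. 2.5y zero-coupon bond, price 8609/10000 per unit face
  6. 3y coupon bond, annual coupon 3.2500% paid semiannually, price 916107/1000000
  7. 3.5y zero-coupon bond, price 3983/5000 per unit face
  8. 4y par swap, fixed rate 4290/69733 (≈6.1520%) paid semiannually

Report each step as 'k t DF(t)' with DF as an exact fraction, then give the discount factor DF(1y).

step 1 [0.5y] swap r/2=7/193: DF=(1 − 7/193·(0))/(1+7/193) = 193/200 ≈ 0.965000
step 2 [1y] zero: DF = P = 9423/10000 ≈ 0.942300
step 3 [1.5y] zero: DF = P = 9039/10000 ≈ 0.903900
step 4 [2y] bond c/2=27/800: DF=(4062143/4000000 − 27/800·(0.965000+0.942300+0.903900))/(1+27/800) = 4453/5000 ≈ 0.890600
step 5 [2.5y] zero: DF = P = 8609/10000 ≈ 0.860900
step 6 [3y] bond c/2=13/800: DF=(916107/1000000 − 13/800·(0.965000+0.942300+0.903900+0.890600+0.860900))/(1+13/800) = 1657/2000 ≈ 0.828500
step 7 [3.5y] zero: DF = P = 3983/5000 ≈ 0.796600
step 8 [4y] swap r/2=2145/69733: DF=(1 − 2145/69733·(0.965000+0.942300+0.903900+0.890600+0.860900+0.828500+0.796600))/(1+2145/69733) = 1571/2000 ≈ 0.785500

1 1/2 193/200
2 1 9423/10000
3 3/2 9039/10000
4 2 4453/5000
5 5/2 8609/10000
6 3 1657/2000
7 7/2 3983/5000
8 4 1571/2000
DF(1y) = 9423/10000 ≈ 0.942300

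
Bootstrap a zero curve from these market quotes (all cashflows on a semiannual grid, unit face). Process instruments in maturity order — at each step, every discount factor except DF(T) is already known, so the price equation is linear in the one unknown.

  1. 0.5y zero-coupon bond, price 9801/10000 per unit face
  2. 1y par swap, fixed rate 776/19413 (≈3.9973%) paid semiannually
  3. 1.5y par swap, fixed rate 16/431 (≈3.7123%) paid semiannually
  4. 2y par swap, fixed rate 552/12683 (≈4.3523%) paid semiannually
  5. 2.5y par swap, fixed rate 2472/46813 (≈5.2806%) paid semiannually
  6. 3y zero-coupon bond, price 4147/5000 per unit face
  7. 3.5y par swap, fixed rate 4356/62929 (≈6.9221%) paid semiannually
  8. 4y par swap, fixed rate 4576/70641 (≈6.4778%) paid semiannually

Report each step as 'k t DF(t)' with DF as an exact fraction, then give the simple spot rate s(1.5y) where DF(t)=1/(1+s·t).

1 1/2 9801/10000
2 1 2403/2500
3 3/2 1183/1250
4 2 2293/2500
5 5/2 2191/2500
6 3 4147/5000
7 7/2 3911/5000
8 4 482/625
s(1.5y) = (1/(1183/1250) − 1)/(3/2) = 134/3549 ≈ 3.7757%

step 1 [0.5y] zero: DF = P = 9801/10000 ≈ 0.980100
step 2 [1y] swap r/2=388/19413: DF=(1 − 388/19413·(0.980100))/(1+388/19413) = 2403/2500 ≈ 0.961200
step 3 [1.5y] swap r/2=8/431: DF=(1 − 8/431·(0.980100+0.961200))/(1+8/431) = 1183/1250 ≈ 0.946400
step 4 [2y] swap r/2=276/12683: DF=(1 − 276/12683·(0.980100+0.961200+0.946400))/(1+276/12683) = 2293/2500 ≈ 0.917200
step 5 [2.5y] swap r/2=1236/46813: DF=(1 − 1236/46813·(0.980100+0.961200+0.946400+0.917200))/(1+1236/46813) = 2191/2500 ≈ 0.876400
step 6 [3y] zero: DF = P = 4147/5000 ≈ 0.829400
step 7 [3.5y] swap r/2=2178/62929: DF=(1 − 2178/62929·(0.980100+0.961200+0.946400+0.917200+0.876400+0.829400))/(1+2178/62929) = 3911/5000 ≈ 0.782200
step 8 [4y] swap r/2=2288/70641: DF=(1 − 2288/70641·(0.980100+0.961200+0.946400+0.917200+0.876400+0.829400+0.782200))/(1+2288/70641) = 482/625 ≈ 0.771200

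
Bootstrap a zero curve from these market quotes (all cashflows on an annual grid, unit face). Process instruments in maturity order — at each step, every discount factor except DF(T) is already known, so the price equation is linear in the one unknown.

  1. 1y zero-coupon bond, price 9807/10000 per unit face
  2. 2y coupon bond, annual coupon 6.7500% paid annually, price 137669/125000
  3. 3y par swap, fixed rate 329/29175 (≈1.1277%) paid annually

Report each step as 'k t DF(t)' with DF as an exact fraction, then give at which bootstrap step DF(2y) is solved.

1 1 9807/10000
2 2 9697/10000
3 3 9671/10000
DF(2y) is solved at step 2

step 1 [1y] zero: DF = P = 9807/10000 ≈ 0.980700
step 2 [2y] bond c/1=27/400: DF=(137669/125000 − 27/400·(0.980700))/(1+27/400) = 9697/10000 ≈ 0.969700
step 3 [3y] swap r/1=329/29175: DF=(1 − 329/29175·(0.980700+0.969700))/(1+329/29175) = 9671/10000 ≈ 0.967100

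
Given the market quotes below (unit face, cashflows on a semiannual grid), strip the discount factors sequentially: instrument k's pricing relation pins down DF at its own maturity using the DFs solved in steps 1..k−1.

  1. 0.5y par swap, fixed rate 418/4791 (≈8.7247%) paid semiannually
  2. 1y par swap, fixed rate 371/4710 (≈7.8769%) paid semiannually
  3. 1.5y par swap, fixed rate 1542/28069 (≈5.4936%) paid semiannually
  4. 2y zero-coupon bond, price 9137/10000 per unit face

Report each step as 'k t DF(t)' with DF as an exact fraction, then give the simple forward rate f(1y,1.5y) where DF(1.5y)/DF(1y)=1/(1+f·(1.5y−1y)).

step 1 [0.5y] swap r/2=209/4791: DF=(1 − 209/4791·(0))/(1+209/4791) = 4791/5000 ≈ 0.958200
step 2 [1y] swap r/2=371/9420: DF=(1 − 371/9420·(0.958200))/(1+371/9420) = 4629/5000 ≈ 0.925800
step 3 [1.5y] swap r/2=771/28069: DF=(1 − 771/28069·(0.958200+0.925800))/(1+771/28069) = 9229/10000 ≈ 0.922900
step 4 [2y] zero: DF = P = 9137/10000 ≈ 0.913700

1 1/2 4791/5000
2 1 4629/5000
3 3/2 9229/10000
4 2 9137/10000
f(1y,1.5y) = ((4629/5000)/(9229/10000) − 1)/(1/2) = 58/9229 ≈ 0.6285%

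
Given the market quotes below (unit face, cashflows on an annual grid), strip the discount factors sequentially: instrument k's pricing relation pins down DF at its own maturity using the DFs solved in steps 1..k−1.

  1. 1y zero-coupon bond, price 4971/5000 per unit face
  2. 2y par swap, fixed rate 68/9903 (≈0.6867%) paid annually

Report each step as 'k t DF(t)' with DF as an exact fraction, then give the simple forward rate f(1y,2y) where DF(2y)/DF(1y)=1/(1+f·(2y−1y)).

step 1 [1y] zero: DF = P = 4971/5000 ≈ 0.994200
step 2 [2y] swap r/1=68/9903: DF=(1 − 68/9903·(0.994200))/(1+68/9903) = 1233/1250 ≈ 0.986400

1 1 4971/5000
2 2 1233/1250
f(1y,2y) = ((4971/5000)/(1233/1250) − 1)/(1) = 13/1644 ≈ 0.7908%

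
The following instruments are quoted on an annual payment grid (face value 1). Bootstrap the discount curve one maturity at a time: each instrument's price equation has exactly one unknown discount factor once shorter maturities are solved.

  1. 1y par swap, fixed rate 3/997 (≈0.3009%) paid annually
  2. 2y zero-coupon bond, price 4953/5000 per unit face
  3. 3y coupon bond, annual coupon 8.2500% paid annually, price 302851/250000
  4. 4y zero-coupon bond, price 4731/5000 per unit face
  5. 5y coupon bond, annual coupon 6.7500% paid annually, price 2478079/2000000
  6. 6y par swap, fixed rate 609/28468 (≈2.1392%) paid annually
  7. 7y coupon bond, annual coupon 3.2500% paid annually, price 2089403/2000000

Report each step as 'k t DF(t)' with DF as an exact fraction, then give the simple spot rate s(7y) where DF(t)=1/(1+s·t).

step 1 [1y] swap r/1=3/997: DF=(1 − 3/997·(0))/(1+3/997) = 997/1000 ≈ 0.997000
step 2 [2y] zero: DF = P = 4953/5000 ≈ 0.990600
step 3 [3y] bond c/1=33/400: DF=(302851/250000 − 33/400·(0.997000+0.990600))/(1+33/400) = 2419/2500 ≈ 0.967600
step 4 [4y] zero: DF = P = 4731/5000 ≈ 0.946200
step 5 [5y] bond c/1=27/400: DF=(2478079/2000000 − 27/400·(0.997000+0.990600+0.967600+0.946200))/(1+27/400) = 457/500 ≈ 0.914000
step 6 [6y] swap r/1=609/28468: DF=(1 − 609/28468·(0.997000+0.990600+0.967600+0.946200+0.914000))/(1+609/28468) = 4391/5000 ≈ 0.878200
step 7 [7y] bond c/1=13/400: DF=(2089403/2000000 − 13/400·(0.997000+0.990600+0.967600+0.946200+0.914000+0.878200))/(1+13/400) = 4163/5000 ≈ 0.832600

1 1 997/1000
2 2 4953/5000
3 3 2419/2500
4 4 4731/5000
5 5 457/500
6 6 4391/5000
7 7 4163/5000
s(7y) = (1/(4163/5000) − 1)/(7) = 837/29141 ≈ 2.8722%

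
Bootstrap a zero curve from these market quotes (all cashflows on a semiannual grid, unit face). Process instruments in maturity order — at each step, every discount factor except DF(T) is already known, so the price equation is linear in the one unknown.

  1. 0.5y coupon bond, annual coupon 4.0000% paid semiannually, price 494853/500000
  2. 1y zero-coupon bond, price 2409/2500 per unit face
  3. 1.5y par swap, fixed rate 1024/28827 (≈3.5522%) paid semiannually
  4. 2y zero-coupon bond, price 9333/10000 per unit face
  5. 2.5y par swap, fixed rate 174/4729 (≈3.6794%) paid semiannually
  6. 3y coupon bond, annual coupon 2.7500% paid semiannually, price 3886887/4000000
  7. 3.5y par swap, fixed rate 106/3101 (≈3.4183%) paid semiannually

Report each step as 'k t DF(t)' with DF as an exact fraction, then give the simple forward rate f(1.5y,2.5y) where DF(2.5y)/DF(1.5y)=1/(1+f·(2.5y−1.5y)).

step 1 [0.5y] bond c/2=1/50: DF=(494853/500000 − 1/50·(0))/(1+1/50) = 9703/10000 ≈ 0.970300
step 2 [1y] zero: DF = P = 2409/2500 ≈ 0.963600
step 3 [1.5y] swap r/2=512/28827: DF=(1 − 512/28827·(0.970300+0.963600))/(1+512/28827) = 593/625 ≈ 0.948800
step 4 [2y] zero: DF = P = 9333/10000 ≈ 0.933300
step 5 [2.5y] swap r/2=87/4729: DF=(1 − 87/4729·(0.970300+0.963600+0.948800+0.933300))/(1+87/4729) = 913/1000 ≈ 0.913000
step 6 [3y] bond c/2=11/800: DF=(3886887/4000000 − 11/800·(0.970300+0.963600+0.948800+0.933300+0.913000))/(1+11/800) = 559/625 ≈ 0.894400
step 7 [3.5y] swap r/2=53/3101: DF=(1 − 53/3101·(0.970300+0.963600+0.948800+0.933300+0.913000+0.894400))/(1+53/3101) = 8887/10000 ≈ 0.888700

1 1/2 9703/10000
2 1 2409/2500
3 3/2 593/625
4 2 9333/10000
5 5/2 913/1000
6 3 559/625
7 7/2 8887/10000
f(1.5y,2.5y) = ((593/625)/(913/1000) − 1)/(1) = 179/4565 ≈ 3.9211%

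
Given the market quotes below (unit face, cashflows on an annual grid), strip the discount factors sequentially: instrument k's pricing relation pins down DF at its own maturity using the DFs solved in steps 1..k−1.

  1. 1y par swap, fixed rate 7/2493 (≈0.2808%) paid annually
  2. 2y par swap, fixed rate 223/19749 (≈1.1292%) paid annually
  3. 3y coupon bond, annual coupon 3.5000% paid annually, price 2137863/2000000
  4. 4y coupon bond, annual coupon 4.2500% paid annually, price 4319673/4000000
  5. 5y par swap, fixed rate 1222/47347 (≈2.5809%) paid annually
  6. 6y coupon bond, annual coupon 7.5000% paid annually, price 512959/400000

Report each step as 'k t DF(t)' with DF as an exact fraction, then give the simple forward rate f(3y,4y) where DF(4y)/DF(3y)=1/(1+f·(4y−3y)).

1 1 2493/2500
2 2 9777/10000
3 3 483/500
4 4 229/250
5 5 4389/5000
6 6 4313/5000
f(3y,4y) = ((483/500)/(229/250) − 1)/(1) = 25/458 ≈ 5.4585%

step 1 [1y] swap r/1=7/2493: DF=(1 − 7/2493·(0))/(1+7/2493) = 2493/2500 ≈ 0.997200
step 2 [2y] swap r/1=223/19749: DF=(1 − 223/19749·(0.997200))/(1+223/19749) = 9777/10000 ≈ 0.977700
step 3 [3y] bond c/1=7/200: DF=(2137863/2000000 − 7/200·(0.997200+0.977700))/(1+7/200) = 483/500 ≈ 0.966000
step 4 [4y] bond c/1=17/400: DF=(4319673/4000000 − 17/400·(0.997200+0.977700+0.966000))/(1+17/400) = 229/250 ≈ 0.916000
step 5 [5y] swap r/1=1222/47347: DF=(1 − 1222/47347·(0.997200+0.977700+0.966000+0.916000))/(1+1222/47347) = 4389/5000 ≈ 0.877800
step 6 [6y] bond c/1=3/40: DF=(512959/400000 − 3/40·(0.997200+0.977700+0.966000+0.916000+0.877800))/(1+3/40) = 4313/5000 ≈ 0.862600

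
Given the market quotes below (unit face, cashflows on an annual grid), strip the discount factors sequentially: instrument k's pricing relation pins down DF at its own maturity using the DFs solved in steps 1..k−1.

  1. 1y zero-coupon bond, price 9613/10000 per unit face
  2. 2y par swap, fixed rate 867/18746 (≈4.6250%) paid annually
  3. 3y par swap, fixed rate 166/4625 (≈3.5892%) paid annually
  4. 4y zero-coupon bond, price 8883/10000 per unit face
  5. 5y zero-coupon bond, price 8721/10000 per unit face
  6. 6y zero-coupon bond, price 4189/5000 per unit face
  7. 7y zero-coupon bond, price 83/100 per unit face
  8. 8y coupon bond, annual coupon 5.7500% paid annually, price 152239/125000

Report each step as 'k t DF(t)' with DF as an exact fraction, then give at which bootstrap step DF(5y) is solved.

step 1 [1y] zero: DF = P = 9613/10000 ≈ 0.961300
step 2 [2y] swap r/1=867/18746: DF=(1 − 867/18746·(0.961300))/(1+867/18746) = 9133/10000 ≈ 0.913300
step 3 [3y] swap r/1=166/4625: DF=(1 − 166/4625·(0.961300+0.913300))/(1+166/4625) = 2251/2500 ≈ 0.900400
step 4 [4y] zero: DF = P = 8883/10000 ≈ 0.888300
step 5 [5y] zero: DF = P = 8721/10000 ≈ 0.872100
step 6 [6y] zero: DF = P = 4189/5000 ≈ 0.837800
step 7 [7y] zero: DF = P = 83/100 ≈ 0.830000
step 8 [8y] bond c/1=23/400: DF=(152239/125000 − 23/400·(0.961300+0.913300+0.900400+0.888300+0.872100+0.837800+0.830000))/(1+23/400) = 509/625 ≈ 0.814400

1 1 9613/10000
2 2 9133/10000
3 3 2251/2500
4 4 8883/10000
5 5 8721/10000
6 6 4189/5000
7 7 83/100
8 8 509/625
DF(5y) is solved at step 5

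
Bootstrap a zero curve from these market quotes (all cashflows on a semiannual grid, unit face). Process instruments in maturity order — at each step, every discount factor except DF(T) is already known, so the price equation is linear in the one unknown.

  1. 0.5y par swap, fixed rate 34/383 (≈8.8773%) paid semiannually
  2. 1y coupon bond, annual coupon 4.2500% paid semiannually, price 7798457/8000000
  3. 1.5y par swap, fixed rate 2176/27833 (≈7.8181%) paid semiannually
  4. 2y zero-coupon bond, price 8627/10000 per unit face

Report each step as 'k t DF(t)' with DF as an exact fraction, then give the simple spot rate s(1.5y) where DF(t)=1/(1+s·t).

1 1/2 383/400
2 1 4673/5000
3 3/2 557/625
4 2 8627/10000
s(1.5y) = (1/(557/625) − 1)/(3/2) = 136/1671 ≈ 8.1388%

step 1 [0.5y] swap r/2=17/383: DF=(1 − 17/383·(0))/(1+17/383) = 383/400 ≈ 0.957500
step 2 [1y] bond c/2=17/800: DF=(7798457/8000000 − 17/800·(0.957500))/(1+17/800) = 4673/5000 ≈ 0.934600
step 3 [1.5y] swap r/2=1088/27833: DF=(1 − 1088/27833·(0.957500+0.934600))/(1+1088/27833) = 557/625 ≈ 0.891200
step 4 [2y] zero: DF = P = 8627/10000 ≈ 0.862700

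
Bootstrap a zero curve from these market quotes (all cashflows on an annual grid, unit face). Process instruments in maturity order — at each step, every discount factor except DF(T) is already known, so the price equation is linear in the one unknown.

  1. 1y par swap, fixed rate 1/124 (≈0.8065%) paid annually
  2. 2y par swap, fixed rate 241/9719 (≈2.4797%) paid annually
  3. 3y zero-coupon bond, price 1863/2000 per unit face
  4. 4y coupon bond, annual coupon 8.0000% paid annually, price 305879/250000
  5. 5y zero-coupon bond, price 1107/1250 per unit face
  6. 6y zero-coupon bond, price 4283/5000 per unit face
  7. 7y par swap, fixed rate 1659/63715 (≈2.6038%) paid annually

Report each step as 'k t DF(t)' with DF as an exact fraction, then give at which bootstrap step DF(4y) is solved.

step 1 [1y] swap r/1=1/124: DF=(1 − 1/124·(0))/(1+1/124) = 124/125 ≈ 0.992000
step 2 [2y] swap r/1=241/9719: DF=(1 − 241/9719·(0.992000))/(1+241/9719) = 4759/5000 ≈ 0.951800
step 3 [3y] zero: DF = P = 1863/2000 ≈ 0.931500
step 4 [4y] bond c/1=2/25: DF=(305879/250000 − 2/25·(0.992000+0.951800+0.931500))/(1+2/25) = 9199/10000 ≈ 0.919900
step 5 [5y] zero: DF = P = 1107/1250 ≈ 0.885600
step 6 [6y] zero: DF = P = 4283/5000 ≈ 0.856600
step 7 [7y] swap r/1=1659/63715: DF=(1 − 1659/63715·(0.992000+0.951800+0.931500+0.919900+0.885600+0.856600))/(1+1659/63715) = 8341/10000 ≈ 0.834100

1 1 124/125
2 2 4759/5000
3 3 1863/2000
4 4 9199/10000
5 5 1107/1250
6 6 4283/5000
7 7 8341/10000
DF(4y) is solved at step 4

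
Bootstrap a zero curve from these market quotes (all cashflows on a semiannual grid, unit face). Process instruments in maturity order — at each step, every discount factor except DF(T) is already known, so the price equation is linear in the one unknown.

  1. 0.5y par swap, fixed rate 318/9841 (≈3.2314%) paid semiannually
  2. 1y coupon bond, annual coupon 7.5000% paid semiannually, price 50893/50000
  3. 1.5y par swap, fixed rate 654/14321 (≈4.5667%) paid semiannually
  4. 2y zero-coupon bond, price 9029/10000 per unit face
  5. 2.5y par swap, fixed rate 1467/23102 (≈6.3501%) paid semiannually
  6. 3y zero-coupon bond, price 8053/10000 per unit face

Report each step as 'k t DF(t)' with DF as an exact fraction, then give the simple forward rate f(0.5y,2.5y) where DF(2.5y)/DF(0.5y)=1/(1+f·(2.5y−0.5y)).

step 1 [0.5y] swap r/2=159/9841: DF=(1 − 159/9841·(0))/(1+159/9841) = 9841/10000 ≈ 0.984100
step 2 [1y] bond c/2=3/80: DF=(50893/50000 − 3/80·(0.984100))/(1+3/80) = 1891/2000 ≈ 0.945500
step 3 [1.5y] swap r/2=327/14321: DF=(1 − 327/14321·(0.984100+0.945500))/(1+327/14321) = 4673/5000 ≈ 0.934600
step 4 [2y] zero: DF = P = 9029/10000 ≈ 0.902900
step 5 [2.5y] swap r/2=1467/46204: DF=(1 − 1467/46204·(0.984100+0.945500+0.934600+0.902900))/(1+1467/46204) = 8533/10000 ≈ 0.853300
step 6 [3y] zero: DF = P = 8053/10000 ≈ 0.805300

1 1/2 9841/10000
2 1 1891/2000
3 3/2 4673/5000
4 2 9029/10000
5 5/2 8533/10000
6 3 8053/10000
f(0.5y,2.5y) = ((9841/10000)/(8533/10000) − 1)/(2) = 654/8533 ≈ 7.6644%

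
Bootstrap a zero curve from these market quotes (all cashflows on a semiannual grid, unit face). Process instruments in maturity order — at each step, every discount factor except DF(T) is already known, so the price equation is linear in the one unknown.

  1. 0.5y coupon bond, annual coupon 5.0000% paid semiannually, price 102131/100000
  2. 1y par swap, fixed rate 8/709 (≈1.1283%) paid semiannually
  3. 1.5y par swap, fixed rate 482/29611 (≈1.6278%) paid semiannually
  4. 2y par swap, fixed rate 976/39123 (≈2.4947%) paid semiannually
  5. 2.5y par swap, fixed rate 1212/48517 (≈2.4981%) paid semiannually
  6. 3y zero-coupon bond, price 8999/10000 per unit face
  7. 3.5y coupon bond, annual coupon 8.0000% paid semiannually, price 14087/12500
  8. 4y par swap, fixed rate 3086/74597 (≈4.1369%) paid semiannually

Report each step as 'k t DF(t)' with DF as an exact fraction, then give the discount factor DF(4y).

1 1/2 2491/2500
2 1 618/625
3 3/2 9759/10000
4 2 1189/1250
5 5/2 4697/5000
6 3 8999/10000
7 7/2 539/625
8 4 8457/10000
DF(4y) = 8457/10000 ≈ 0.845700

step 1 [0.5y] bond c/2=1/40: DF=(102131/100000 − 1/40·(0))/(1+1/40) = 2491/2500 ≈ 0.996400
step 2 [1y] swap r/2=4/709: DF=(1 − 4/709·(0.996400))/(1+4/709) = 618/625 ≈ 0.988800
step 3 [1.5y] swap r/2=241/29611: DF=(1 − 241/29611·(0.996400+0.988800))/(1+241/29611) = 9759/10000 ≈ 0.975900
step 4 [2y] swap r/2=488/39123: DF=(1 − 488/39123·(0.996400+0.988800+0.975900))/(1+488/39123) = 1189/1250 ≈ 0.951200
step 5 [2.5y] swap r/2=606/48517: DF=(1 − 606/48517·(0.996400+0.988800+0.975900+0.951200))/(1+606/48517) = 4697/5000 ≈ 0.939400
step 6 [3y] zero: DF = P = 8999/10000 ≈ 0.899900
step 7 [3.5y] bond c/2=1/25: DF=(14087/12500 − 1/25·(0.996400+0.988800+0.975900+0.951200+0.939400+0.899900))/(1+1/25) = 539/625 ≈ 0.862400
step 8 [4y] swap r/2=1543/74597: DF=(1 − 1543/74597·(0.996400+0.988800+0.975900+0.951200+0.939400+0.899900+0.862400))/(1+1543/74597) = 8457/10000 ≈ 0.845700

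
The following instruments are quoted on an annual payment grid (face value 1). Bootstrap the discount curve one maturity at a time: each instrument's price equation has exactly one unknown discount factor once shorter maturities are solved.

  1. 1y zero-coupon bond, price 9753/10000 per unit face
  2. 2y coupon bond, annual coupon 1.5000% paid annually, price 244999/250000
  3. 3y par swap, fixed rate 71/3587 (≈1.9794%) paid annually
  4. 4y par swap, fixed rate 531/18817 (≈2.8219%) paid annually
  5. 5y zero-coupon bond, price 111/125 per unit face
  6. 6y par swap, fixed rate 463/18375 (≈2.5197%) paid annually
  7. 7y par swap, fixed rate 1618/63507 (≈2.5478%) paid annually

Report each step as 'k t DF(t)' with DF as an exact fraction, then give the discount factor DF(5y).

1 1 9753/10000
2 2 9511/10000
3 3 1179/1250
4 4 4469/5000
5 5 111/125
6 6 8611/10000
7 7 4191/5000
DF(5y) = 111/125 ≈ 0.888000

step 1 [1y] zero: DF = P = 9753/10000 ≈ 0.975300
step 2 [2y] bond c/1=3/200: DF=(244999/250000 − 3/200·(0.975300))/(1+3/200) = 9511/10000 ≈ 0.951100
step 3 [3y] swap r/1=71/3587: DF=(1 − 71/3587·(0.975300+0.951100))/(1+71/3587) = 1179/1250 ≈ 0.943200
step 4 [4y] swap r/1=531/18817: DF=(1 − 531/18817·(0.975300+0.951100+0.943200))/(1+531/18817) = 4469/5000 ≈ 0.893800
step 5 [5y] zero: DF = P = 111/125 ≈ 0.888000
step 6 [6y] swap r/1=463/18375: DF=(1 − 463/18375·(0.975300+0.951100+0.943200+0.893800+0.888000))/(1+463/18375) = 8611/10000 ≈ 0.861100
step 7 [7y] swap r/1=1618/63507: DF=(1 − 1618/63507·(0.975300+0.951100+0.943200+0.893800+0.888000+0.861100))/(1+1618/63507) = 4191/5000 ≈ 0.838200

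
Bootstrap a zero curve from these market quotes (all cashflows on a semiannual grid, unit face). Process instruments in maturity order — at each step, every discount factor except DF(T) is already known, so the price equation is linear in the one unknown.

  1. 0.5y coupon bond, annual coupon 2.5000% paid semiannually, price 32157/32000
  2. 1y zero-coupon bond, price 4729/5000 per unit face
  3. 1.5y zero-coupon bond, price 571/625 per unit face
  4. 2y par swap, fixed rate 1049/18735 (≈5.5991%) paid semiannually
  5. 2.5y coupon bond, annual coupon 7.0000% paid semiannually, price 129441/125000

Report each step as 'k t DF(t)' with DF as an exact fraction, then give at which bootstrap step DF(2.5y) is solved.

1 1/2 397/400
2 1 4729/5000
3 3/2 571/625
4 2 8951/10000
5 5/2 4369/5000
DF(2.5y) is solved at step 5

step 1 [0.5y] bond c/2=1/80: DF=(32157/32000 − 1/80·(0))/(1+1/80) = 397/400 ≈ 0.992500
step 2 [1y] zero: DF = P = 4729/5000 ≈ 0.945800
step 3 [1.5y] zero: DF = P = 571/625 ≈ 0.913600
step 4 [2y] swap r/2=1049/37470: DF=(1 − 1049/37470·(0.992500+0.945800+0.913600))/(1+1049/37470) = 8951/10000 ≈ 0.895100
step 5 [2.5y] bond c/2=7/200: DF=(129441/125000 − 7/200·(0.992500+0.945800+0.913600+0.895100))/(1+7/200) = 4369/5000 ≈ 0.873800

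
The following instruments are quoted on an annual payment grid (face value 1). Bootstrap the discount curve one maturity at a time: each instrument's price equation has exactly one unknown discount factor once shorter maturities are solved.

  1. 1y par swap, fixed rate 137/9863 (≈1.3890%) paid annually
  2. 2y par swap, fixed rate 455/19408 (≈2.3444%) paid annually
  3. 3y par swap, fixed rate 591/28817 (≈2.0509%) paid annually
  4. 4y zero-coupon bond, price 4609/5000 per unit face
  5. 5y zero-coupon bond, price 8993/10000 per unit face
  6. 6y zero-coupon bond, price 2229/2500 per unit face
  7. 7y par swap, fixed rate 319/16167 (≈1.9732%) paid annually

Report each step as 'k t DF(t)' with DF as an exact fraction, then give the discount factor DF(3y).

1 1 9863/10000
2 2 1909/2000
3 3 9409/10000
4 4 4609/5000
5 5 8993/10000
6 6 2229/2500
7 7 2181/2500
DF(3y) = 9409/10000 ≈ 0.940900

step 1 [1y] swap r/1=137/9863: DF=(1 − 137/9863·(0))/(1+137/9863) = 9863/10000 ≈ 0.986300
step 2 [2y] swap r/1=455/19408: DF=(1 − 455/19408·(0.986300))/(1+455/19408) = 1909/2000 ≈ 0.954500
step 3 [3y] swap r/1=591/28817: DF=(1 − 591/28817·(0.986300+0.954500))/(1+591/28817) = 9409/10000 ≈ 0.940900
step 4 [4y] zero: DF = P = 4609/5000 ≈ 0.921800
step 5 [5y] zero: DF = P = 8993/10000 ≈ 0.899300
step 6 [6y] zero: DF = P = 2229/2500 ≈ 0.891600
step 7 [7y] swap r/1=319/16167: DF=(1 − 319/16167·(0.986300+0.954500+0.940900+0.921800+0.899300+0.891600))/(1+319/16167) = 2181/2500 ≈ 0.872400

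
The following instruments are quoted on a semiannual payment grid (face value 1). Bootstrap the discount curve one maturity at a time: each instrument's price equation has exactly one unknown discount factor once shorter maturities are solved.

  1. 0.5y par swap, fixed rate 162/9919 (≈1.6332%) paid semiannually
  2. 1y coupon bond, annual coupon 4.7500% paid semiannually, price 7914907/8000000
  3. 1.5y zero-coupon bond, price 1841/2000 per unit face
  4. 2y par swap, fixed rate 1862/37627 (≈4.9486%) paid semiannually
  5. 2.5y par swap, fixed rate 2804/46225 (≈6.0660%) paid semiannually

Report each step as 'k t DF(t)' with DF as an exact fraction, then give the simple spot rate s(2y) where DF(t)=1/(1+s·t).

step 1 [0.5y] swap r/2=81/9919: DF=(1 − 81/9919·(0))/(1+81/9919) = 9919/10000 ≈ 0.991900
step 2 [1y] bond c/2=19/800: DF=(7914907/8000000 − 19/800·(0.991900))/(1+19/800) = 4717/5000 ≈ 0.943400
step 3 [1.5y] zero: DF = P = 1841/2000 ≈ 0.920500
step 4 [2y] swap r/2=931/37627: DF=(1 − 931/37627·(0.991900+0.943400+0.920500))/(1+931/37627) = 9069/10000 ≈ 0.906900
step 5 [2.5y] swap r/2=1402/46225: DF=(1 − 1402/46225·(0.991900+0.943400+0.920500+0.906900))/(1+1402/46225) = 4299/5000 ≈ 0.859800

1 1/2 9919/10000
2 1 4717/5000
3 3/2 1841/2000
4 2 9069/10000
5 5/2 4299/5000
s(2y) = (1/(9069/10000) − 1)/(2) = 931/18138 ≈ 5.1329%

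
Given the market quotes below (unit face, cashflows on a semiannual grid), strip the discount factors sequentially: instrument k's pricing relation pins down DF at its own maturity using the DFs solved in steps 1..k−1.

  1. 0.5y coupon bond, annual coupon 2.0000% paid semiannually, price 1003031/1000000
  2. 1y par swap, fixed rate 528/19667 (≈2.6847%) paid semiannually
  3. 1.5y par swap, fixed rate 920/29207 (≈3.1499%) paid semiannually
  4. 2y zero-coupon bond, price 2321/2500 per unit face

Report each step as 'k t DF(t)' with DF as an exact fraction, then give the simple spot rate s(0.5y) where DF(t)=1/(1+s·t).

step 1 [0.5y] bond c/2=1/100: DF=(1003031/1000000 − 1/100·(0))/(1+1/100) = 9931/10000 ≈ 0.993100
step 2 [1y] swap r/2=264/19667: DF=(1 − 264/19667·(0.993100))/(1+264/19667) = 1217/1250 ≈ 0.973600
step 3 [1.5y] swap r/2=460/29207: DF=(1 − 460/29207·(0.993100+0.973600))/(1+460/29207) = 477/500 ≈ 0.954000
step 4 [2y] zero: DF = P = 2321/2500 ≈ 0.928400

1 1/2 9931/10000
2 1 1217/1250
3 3/2 477/500
4 2 2321/2500
s(0.5y) = (1/(9931/10000) − 1)/(1/2) = 138/9931 ≈ 1.3896%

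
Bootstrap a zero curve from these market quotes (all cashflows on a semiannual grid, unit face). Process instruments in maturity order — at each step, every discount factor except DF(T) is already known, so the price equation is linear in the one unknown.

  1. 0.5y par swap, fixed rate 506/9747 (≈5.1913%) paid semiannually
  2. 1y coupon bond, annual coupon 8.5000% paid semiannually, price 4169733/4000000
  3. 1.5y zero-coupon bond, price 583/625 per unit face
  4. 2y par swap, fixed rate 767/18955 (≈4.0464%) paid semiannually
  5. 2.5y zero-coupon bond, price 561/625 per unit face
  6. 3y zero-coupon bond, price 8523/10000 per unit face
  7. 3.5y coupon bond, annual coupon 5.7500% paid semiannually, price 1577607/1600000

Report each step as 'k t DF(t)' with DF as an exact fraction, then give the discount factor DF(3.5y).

step 1 [0.5y] swap r/2=253/9747: DF=(1 − 253/9747·(0))/(1+253/9747) = 9747/10000 ≈ 0.974700
step 2 [1y] bond c/2=17/400: DF=(4169733/4000000 − 17/400·(0.974700))/(1+17/400) = 4801/5000 ≈ 0.960200
step 3 [1.5y] zero: DF = P = 583/625 ≈ 0.932800
step 4 [2y] swap r/2=767/37910: DF=(1 − 767/37910·(0.974700+0.960200+0.932800))/(1+767/37910) = 9233/10000 ≈ 0.923300
step 5 [2.5y] zero: DF = P = 561/625 ≈ 0.897600
step 6 [3y] zero: DF = P = 8523/10000 ≈ 0.852300
step 7 [3.5y] bond c/2=23/800: DF=(1577607/1600000 − 23/800·(0.974700+0.960200+0.932800+0.923300+0.897600+0.852300))/(1+23/800) = 2009/2500 ≈ 0.803600

1 1/2 9747/10000
2 1 4801/5000
3 3/2 583/625
4 2 9233/10000
5 5/2 561/625
6 3 8523/10000
7 7/2 2009/2500
DF(3.5y) = 2009/2500 ≈ 0.803600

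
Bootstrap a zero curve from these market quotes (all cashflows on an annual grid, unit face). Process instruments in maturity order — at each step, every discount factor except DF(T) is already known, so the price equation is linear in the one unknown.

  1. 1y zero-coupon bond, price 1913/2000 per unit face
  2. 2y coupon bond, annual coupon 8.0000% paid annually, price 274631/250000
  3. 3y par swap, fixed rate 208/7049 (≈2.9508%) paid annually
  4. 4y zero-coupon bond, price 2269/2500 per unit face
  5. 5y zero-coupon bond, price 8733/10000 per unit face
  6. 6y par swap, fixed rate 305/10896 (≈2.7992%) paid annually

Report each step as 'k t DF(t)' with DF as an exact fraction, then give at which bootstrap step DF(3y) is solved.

step 1 [1y] zero: DF = P = 1913/2000 ≈ 0.956500
step 2 [2y] bond c/1=2/25: DF=(274631/250000 − 2/25·(0.956500))/(1+2/25) = 9463/10000 ≈ 0.946300
step 3 [3y] swap r/1=208/7049: DF=(1 − 208/7049·(0.956500+0.946300))/(1+208/7049) = 573/625 ≈ 0.916800
step 4 [4y] zero: DF = P = 2269/2500 ≈ 0.907600
step 5 [5y] zero: DF = P = 8733/10000 ≈ 0.873300
step 6 [6y] swap r/1=305/10896: DF=(1 − 305/10896·(0.956500+0.946300+0.916800+0.907600+0.873300))/(1+305/10896) = 339/400 ≈ 0.847500

1 1 1913/2000
2 2 9463/10000
3 3 573/625
4 4 2269/2500
5 5 8733/10000
6 6 339/400
DF(3y) is solved at step 3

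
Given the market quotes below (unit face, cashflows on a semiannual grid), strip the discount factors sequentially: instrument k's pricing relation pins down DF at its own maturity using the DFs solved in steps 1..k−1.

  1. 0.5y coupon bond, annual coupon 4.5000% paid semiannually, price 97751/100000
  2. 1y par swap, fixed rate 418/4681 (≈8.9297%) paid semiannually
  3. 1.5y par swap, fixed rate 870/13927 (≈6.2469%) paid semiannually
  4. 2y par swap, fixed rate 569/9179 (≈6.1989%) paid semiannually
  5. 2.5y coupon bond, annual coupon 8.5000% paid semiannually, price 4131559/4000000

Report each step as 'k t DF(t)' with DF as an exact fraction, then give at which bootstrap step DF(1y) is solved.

1 1/2 239/250
2 1 2291/2500
3 3/2 913/1000
4 2 4431/5000
5 5/2 8411/10000
DF(1y) is solved at step 2

step 1 [0.5y] bond c/2=9/400: DF=(97751/100000 − 9/400·(0))/(1+9/400) = 239/250 ≈ 0.956000
step 2 [1y] swap r/2=209/4681: DF=(1 − 209/4681·(0.956000))/(1+209/4681) = 2291/2500 ≈ 0.916400
step 3 [1.5y] swap r/2=435/13927: DF=(1 − 435/13927·(0.956000+0.916400))/(1+435/13927) = 913/1000 ≈ 0.913000
step 4 [2y] swap r/2=569/18358: DF=(1 − 569/18358·(0.956000+0.916400+0.913000))/(1+569/18358) = 4431/5000 ≈ 0.886200
step 5 [2.5y] bond c/2=17/400: DF=(4131559/4000000 − 17/400·(0.956000+0.916400+0.913000+0.886200))/(1+17/400) = 8411/10000 ≈ 0.841100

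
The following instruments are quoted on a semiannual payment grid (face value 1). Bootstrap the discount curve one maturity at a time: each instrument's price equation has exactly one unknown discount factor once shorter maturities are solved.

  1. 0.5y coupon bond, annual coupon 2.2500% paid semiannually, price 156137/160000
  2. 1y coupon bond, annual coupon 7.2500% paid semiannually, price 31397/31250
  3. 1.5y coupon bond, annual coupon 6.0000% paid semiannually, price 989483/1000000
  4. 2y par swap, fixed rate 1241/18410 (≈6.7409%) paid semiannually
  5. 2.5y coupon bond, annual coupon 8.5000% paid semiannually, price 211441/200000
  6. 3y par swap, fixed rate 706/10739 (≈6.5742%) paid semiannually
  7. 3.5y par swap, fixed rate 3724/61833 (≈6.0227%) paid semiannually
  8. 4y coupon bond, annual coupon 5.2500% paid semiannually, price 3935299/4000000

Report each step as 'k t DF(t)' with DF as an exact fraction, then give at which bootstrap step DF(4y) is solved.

step 1 [0.5y] bond c/2=9/800: DF=(156137/160000 − 9/800·(0))/(1+9/800) = 193/200 ≈ 0.965000
step 2 [1y] bond c/2=29/800: DF=(31397/31250 − 29/800·(0.965000))/(1+29/800) = 4679/5000 ≈ 0.935800
step 3 [1.5y] bond c/2=3/100: DF=(989483/1000000 − 3/100·(0.965000+0.935800))/(1+3/100) = 9053/10000 ≈ 0.905300
step 4 [2y] swap r/2=1241/36820: DF=(1 − 1241/36820·(0.965000+0.935800+0.905300))/(1+1241/36820) = 8759/10000 ≈ 0.875900
step 5 [2.5y] bond c/2=17/400: DF=(211441/200000 − 17/400·(0.965000+0.935800+0.905300+0.875900))/(1+17/400) = 108/125 ≈ 0.864000
step 6 [3y] swap r/2=353/10739: DF=(1 − 353/10739·(0.965000+0.935800+0.905300+0.875900+0.864000))/(1+353/10739) = 1647/2000 ≈ 0.823500
step 7 [3.5y] swap r/2=1862/61833: DF=(1 − 1862/61833·(0.965000+0.935800+0.905300+0.875900+0.864000+0.823500))/(1+1862/61833) = 4069/5000 ≈ 0.813800
step 8 [4y] bond c/2=21/800: DF=(3935299/4000000 − 21/800·(0.965000+0.935800+0.905300+0.875900+0.864000+0.823500+0.813800))/(1+21/800) = 1601/2000 ≈ 0.800500

1 1/2 193/200
2 1 4679/5000
3 3/2 9053/10000
4 2 8759/10000
5 5/2 108/125
6 3 1647/2000
7 7/2 4069/5000
8 4 1601/2000
DF(4y) is solved at step 8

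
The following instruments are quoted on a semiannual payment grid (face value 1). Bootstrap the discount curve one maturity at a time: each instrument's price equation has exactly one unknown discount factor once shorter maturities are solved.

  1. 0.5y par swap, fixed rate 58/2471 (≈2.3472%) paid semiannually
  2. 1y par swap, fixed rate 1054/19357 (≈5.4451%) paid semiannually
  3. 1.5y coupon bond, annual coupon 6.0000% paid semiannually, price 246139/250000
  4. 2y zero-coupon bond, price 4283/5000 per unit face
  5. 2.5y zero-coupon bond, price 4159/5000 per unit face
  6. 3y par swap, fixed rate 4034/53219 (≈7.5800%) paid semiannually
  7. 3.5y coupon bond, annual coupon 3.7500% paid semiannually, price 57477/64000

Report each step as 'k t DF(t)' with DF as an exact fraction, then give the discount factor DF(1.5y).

1 1/2 2471/2500
2 1 9473/10000
3 3/2 1799/2000
4 2 4283/5000
5 5/2 4159/5000
6 3 7983/10000
7 7/2 1959/2500
DF(1.5y) = 1799/2000 ≈ 0.899500

step 1 [0.5y] swap r/2=29/2471: DF=(1 − 29/2471·(0))/(1+29/2471) = 2471/2500 ≈ 0.988400
step 2 [1y] swap r/2=527/19357: DF=(1 − 527/19357·(0.988400))/(1+527/19357) = 9473/10000 ≈ 0.947300
step 3 [1.5y] bond c/2=3/100: DF=(246139/250000 − 3/100·(0.988400+0.947300))/(1+3/100) = 1799/2000 ≈ 0.899500
step 4 [2y] zero: DF = P = 4283/5000 ≈ 0.856600
step 5 [2.5y] zero: DF = P = 4159/5000 ≈ 0.831800
step 6 [3y] swap r/2=2017/53219: DF=(1 − 2017/53219·(0.988400+0.947300+0.899500+0.856600+0.831800))/(1+2017/53219) = 7983/10000 ≈ 0.798300
step 7 [3.5y] bond c/2=3/160: DF=(57477/64000 − 3/160·(0.988400+0.947300+0.899500+0.856600+0.831800+0.798300))/(1+3/160) = 1959/2500 ≈ 0.783600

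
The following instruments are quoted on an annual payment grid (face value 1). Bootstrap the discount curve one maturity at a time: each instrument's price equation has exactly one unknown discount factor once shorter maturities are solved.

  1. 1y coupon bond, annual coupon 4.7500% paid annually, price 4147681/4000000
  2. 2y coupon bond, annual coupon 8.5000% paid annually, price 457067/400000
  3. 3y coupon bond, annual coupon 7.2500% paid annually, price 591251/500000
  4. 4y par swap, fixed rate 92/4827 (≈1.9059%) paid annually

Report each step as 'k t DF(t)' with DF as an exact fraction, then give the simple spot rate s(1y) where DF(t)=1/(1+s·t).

1 1 9899/10000
2 2 2439/2500
3 3 9697/10000
4 4 579/625
s(1y) = (1/(9899/10000) − 1)/(1) = 101/9899 ≈ 1.0203%

step 1 [1y] bond c/1=19/400: DF=(4147681/4000000 − 19/400·(0))/(1+19/400) = 9899/10000 ≈ 0.989900
step 2 [2y] bond c/1=17/200: DF=(457067/400000 − 17/200·(0.989900))/(1+17/200) = 2439/2500 ≈ 0.975600
step 3 [3y] bond c/1=29/400: DF=(591251/500000 − 29/400·(0.989900+0.975600))/(1+29/400) = 9697/10000 ≈ 0.969700
step 4 [4y] swap r/1=92/4827: DF=(1 − 92/4827·(0.989900+0.975600+0.969700))/(1+92/4827) = 579/625 ≈ 0.926400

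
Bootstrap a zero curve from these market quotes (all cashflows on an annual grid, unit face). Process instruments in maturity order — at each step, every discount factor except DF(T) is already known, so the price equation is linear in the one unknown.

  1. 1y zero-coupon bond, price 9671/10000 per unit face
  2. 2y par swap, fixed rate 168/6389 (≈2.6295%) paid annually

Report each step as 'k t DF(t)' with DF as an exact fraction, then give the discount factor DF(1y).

step 1 [1y] zero: DF = P = 9671/10000 ≈ 0.967100
step 2 [2y] swap r/1=168/6389: DF=(1 − 168/6389·(0.967100))/(1+168/6389) = 1187/1250 ≈ 0.949600

1 1 9671/10000
2 2 1187/1250
DF(1y) = 9671/10000 ≈ 0.967100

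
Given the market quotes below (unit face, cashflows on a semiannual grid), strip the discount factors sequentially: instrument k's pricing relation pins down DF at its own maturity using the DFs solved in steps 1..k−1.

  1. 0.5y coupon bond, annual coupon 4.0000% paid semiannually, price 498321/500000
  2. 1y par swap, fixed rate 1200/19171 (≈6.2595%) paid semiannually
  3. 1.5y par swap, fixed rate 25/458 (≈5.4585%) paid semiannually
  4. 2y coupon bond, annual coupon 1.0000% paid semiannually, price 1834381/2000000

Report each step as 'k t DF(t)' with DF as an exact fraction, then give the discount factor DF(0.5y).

1 1/2 9771/10000
2 1 47/50
3 3/2 369/400
4 2 1797/2000
DF(0.5y) = 9771/10000 ≈ 0.977100

step 1 [0.5y] bond c/2=1/50: DF=(498321/500000 − 1/50·(0))/(1+1/50) = 9771/10000 ≈ 0.977100
step 2 [1y] swap r/2=600/19171: DF=(1 − 600/19171·(0.977100))/(1+600/19171) = 47/50 ≈ 0.940000
step 3 [1.5y] swap r/2=25/916: DF=(1 − 25/916·(0.977100+0.940000))/(1+25/916) = 369/400 ≈ 0.922500
step 4 [2y] bond c/2=1/200: DF=(1834381/2000000 − 1/200·(0.977100+0.940000+0.922500))/(1+1/200) = 1797/2000 ≈ 0.898500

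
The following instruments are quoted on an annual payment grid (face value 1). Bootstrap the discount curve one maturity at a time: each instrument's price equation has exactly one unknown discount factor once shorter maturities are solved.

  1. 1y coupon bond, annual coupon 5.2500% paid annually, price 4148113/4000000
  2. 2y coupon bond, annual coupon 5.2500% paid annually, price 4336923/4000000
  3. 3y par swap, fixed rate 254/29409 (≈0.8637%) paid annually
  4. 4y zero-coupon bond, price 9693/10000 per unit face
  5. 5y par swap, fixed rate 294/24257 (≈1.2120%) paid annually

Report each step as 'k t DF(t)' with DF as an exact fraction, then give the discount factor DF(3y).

step 1 [1y] bond c/1=21/400: DF=(4148113/4000000 − 21/400·(0))/(1+21/400) = 9853/10000 ≈ 0.985300
step 2 [2y] bond c/1=21/400: DF=(4336923/4000000 − 21/400·(0.985300))/(1+21/400) = 981/1000 ≈ 0.981000
step 3 [3y] swap r/1=254/29409: DF=(1 − 254/29409·(0.985300+0.981000))/(1+254/29409) = 4873/5000 ≈ 0.974600
step 4 [4y] zero: DF = P = 9693/10000 ≈ 0.969300
step 5 [5y] swap r/1=294/24257: DF=(1 − 294/24257·(0.985300+0.981000+0.974600+0.969300))/(1+294/24257) = 2353/2500 ≈ 0.941200

1 1 9853/10000
2 2 981/1000
3 3 4873/5000
4 4 9693/10000
5 5 2353/2500
DF(3y) = 4873/5000 ≈ 0.974600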